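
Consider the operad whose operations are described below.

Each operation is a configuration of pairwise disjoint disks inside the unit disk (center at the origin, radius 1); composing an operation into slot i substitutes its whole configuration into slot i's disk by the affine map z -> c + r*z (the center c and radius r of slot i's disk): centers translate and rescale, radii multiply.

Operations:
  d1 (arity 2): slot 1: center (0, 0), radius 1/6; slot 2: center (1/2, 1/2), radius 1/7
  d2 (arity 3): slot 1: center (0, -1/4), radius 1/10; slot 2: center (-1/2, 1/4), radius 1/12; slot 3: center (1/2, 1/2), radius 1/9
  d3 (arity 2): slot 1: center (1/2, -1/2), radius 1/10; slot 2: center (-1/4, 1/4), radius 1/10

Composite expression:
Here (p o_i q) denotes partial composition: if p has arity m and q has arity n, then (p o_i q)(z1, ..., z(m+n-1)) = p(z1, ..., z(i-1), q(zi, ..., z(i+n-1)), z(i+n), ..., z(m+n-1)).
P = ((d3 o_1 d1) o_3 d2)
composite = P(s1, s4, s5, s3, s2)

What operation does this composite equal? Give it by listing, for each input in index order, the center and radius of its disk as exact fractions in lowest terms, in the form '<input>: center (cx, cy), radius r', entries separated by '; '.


s1: center (1/2, -1/2), radius 1/60; s2: center (-1/5, 3/10), radius 1/90; s3: center (-3/10, 11/40), radius 1/120; s4: center (11/20, -9/20), radius 1/70; s5: center (-1/4, 9/40), radius 1/100

Below d3, radii multiply path by path; the s-disk centers shift.
input s1: composing its 2 substitution steps yields center (1/2, -1/2), radius 1/60
input s4: composing its 2 substitution steps yields center (11/20, -9/20), radius 1/70
input s5: composing its 2 substitution steps yields center (-1/4, 9/40), radius 1/100
input s3: composing its 2 substitution steps yields center (-3/10, 11/40), radius 1/120
input s2: composing its 2 substitution steps yields center (-1/5, 3/10), radius 1/90


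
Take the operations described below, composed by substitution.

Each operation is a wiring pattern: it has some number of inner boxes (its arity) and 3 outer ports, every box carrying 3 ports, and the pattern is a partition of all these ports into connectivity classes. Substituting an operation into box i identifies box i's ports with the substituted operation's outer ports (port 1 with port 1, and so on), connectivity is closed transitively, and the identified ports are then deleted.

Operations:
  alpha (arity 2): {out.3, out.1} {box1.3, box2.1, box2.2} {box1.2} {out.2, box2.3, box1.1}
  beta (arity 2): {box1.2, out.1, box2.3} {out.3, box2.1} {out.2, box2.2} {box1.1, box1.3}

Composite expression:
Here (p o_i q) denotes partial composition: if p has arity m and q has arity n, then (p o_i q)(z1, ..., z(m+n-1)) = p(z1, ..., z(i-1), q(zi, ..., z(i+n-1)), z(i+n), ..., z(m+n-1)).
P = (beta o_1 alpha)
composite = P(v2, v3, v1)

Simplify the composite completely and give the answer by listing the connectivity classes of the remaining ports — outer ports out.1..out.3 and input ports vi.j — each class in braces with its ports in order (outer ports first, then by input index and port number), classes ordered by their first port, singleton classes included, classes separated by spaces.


{out.1, v1.3, v2.1, v3.3} {out.2, v1.2} {out.3, v1.1} {v2.2} {v2.3, v3.1, v3.2}


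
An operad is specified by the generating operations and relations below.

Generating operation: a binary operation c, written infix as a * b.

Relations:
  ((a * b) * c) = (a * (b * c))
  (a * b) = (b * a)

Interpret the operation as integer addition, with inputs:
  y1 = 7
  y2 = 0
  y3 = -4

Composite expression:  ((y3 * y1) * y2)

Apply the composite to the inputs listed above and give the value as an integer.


3

(y3 * y1) = 3
((y3 * y1) * y2) = 3


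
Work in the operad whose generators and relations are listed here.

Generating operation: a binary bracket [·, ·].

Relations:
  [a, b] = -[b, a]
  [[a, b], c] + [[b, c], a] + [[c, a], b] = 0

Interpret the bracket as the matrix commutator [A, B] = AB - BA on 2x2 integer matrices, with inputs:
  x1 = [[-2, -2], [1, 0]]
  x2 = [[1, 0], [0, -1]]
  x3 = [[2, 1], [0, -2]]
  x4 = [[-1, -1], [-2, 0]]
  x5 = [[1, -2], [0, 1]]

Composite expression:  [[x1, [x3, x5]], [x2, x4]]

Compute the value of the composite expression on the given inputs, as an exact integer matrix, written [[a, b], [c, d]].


[x3, x5] = [[0, -8], [0, 0]]
[x1, [x3, x5]] = [[8, 16], [0, -8]]
[x2, x4] = [[0, -2], [4, 0]]
[[x1, [x3, x5]], [x2, x4]] = [[64, -32], [-64, -64]]

[[64, -32], [-64, -64]]


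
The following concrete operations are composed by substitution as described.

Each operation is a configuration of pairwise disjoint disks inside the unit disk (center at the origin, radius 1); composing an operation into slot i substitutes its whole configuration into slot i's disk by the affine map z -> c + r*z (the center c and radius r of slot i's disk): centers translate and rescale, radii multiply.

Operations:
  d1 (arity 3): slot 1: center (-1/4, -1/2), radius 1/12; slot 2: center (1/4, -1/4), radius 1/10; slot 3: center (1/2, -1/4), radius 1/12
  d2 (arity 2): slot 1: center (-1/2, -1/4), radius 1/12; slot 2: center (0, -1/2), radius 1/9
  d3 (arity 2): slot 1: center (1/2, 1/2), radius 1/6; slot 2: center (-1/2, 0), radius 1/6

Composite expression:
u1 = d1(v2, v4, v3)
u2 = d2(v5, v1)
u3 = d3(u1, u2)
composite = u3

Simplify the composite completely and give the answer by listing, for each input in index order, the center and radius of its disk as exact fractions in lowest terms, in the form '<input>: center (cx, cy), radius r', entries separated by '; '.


Each v-disk chains the slot maps above it in d3; radii multiply.
v2: after 2 affine steps, its disk has center (11/24, 5/12), radius 1/72
v4: after 2 affine steps, its disk has center (13/24, 11/24), radius 1/60
v3: after 2 affine steps, its disk has center (7/12, 11/24), radius 1/72
v5: after 2 affine steps, its disk has center (-7/12, -1/24), radius 1/72
v1: after 2 affine steps, its disk has center (-1/2, -1/12), radius 1/54

v1: center (-1/2, -1/12), radius 1/54; v2: center (11/24, 5/12), radius 1/72; v3: center (7/12, 11/24), radius 1/72; v4: center (13/24, 11/24), radius 1/60; v5: center (-7/12, -1/24), radius 1/72


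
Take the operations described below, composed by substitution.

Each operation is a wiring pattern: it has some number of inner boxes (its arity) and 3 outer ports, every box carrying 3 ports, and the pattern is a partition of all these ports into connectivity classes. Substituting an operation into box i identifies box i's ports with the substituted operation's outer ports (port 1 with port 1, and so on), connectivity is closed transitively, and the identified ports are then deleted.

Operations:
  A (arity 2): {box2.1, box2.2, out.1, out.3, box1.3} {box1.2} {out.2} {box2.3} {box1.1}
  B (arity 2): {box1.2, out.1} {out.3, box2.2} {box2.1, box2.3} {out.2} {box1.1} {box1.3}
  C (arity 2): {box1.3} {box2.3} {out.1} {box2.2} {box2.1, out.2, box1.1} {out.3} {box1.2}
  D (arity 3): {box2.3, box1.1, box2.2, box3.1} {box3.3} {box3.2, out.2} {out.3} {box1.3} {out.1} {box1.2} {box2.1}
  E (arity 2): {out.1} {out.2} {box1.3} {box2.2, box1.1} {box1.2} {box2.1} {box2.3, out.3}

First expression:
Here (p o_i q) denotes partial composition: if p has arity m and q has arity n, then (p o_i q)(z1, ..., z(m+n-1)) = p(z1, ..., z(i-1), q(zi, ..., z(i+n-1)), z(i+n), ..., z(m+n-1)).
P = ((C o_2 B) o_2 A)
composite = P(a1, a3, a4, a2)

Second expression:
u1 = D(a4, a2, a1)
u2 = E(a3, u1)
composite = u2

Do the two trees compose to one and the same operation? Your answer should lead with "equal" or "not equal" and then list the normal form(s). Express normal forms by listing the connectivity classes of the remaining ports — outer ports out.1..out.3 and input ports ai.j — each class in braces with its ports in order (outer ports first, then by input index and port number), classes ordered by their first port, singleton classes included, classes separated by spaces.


not equal; the first gives {out.1} {out.2, a1.1} {out.3} {a1.2} {a1.3} {a2.1, a2.3} {a2.2} {a3.1} {a3.2} {a3.3, a4.1, a4.2} {a4.3} and the second {out.1} {out.2} {out.3} {a1.1, a2.2, a2.3, a4.1} {a1.2, a3.1} {a1.3} {a2.1} {a3.2} {a3.3} {a4.2} {a4.3}

Reducing the first expression gives {out.1} {out.2, a1.1} {out.3} {a1.2} {a1.3} {a2.1, a2.3} {a2.2} {a3.1} {a3.2} {a3.3, a4.1, a4.2} {a4.3}
Reducing the second expression gives {out.1} {out.2} {out.3} {a1.1, a2.2, a2.3, a4.1} {a1.2, a3.1} {a1.3} {a2.1} {a3.2} {a3.3} {a4.2} {a4.3}
The normal forms differ: not equal.


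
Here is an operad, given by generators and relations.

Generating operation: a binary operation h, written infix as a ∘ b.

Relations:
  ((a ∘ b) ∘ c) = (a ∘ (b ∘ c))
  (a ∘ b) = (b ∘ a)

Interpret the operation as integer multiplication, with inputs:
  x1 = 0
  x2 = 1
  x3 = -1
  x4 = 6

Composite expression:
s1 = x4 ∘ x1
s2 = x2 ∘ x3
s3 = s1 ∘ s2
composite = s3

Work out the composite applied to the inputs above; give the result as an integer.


0


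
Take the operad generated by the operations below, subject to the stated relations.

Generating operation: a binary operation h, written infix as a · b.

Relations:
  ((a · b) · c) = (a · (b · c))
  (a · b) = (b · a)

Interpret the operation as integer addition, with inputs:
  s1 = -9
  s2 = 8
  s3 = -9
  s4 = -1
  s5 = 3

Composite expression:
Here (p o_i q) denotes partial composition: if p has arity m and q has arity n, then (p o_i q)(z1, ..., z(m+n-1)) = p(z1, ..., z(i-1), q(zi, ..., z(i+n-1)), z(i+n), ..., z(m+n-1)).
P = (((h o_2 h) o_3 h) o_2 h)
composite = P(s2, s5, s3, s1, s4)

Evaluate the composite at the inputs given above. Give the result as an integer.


(s5 · s3) = -6
(s1 · s4) = -10
((s5 · s3) · (s1 · s4)) = -16
(s2 · ((s5 · s3) · (s1 · s4))) = -8

-8


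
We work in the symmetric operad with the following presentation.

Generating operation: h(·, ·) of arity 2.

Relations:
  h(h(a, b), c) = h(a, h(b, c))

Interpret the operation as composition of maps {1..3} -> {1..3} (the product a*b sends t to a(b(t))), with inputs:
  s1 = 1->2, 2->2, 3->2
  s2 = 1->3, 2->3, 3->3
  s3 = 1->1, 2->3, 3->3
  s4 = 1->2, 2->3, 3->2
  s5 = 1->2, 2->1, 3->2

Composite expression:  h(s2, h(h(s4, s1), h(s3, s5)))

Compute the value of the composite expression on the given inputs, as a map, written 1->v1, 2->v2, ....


h(s4, s1) = 1->3, 2->3, 3->3
h(s3, s5) = 1->3, 2->1, 3->3
h(h(s4, s1), h(s3, s5)) = 1->3, 2->3, 3->3
h(s2, h(h(s4, s1), h(s3, s5))) = 1->3, 2->3, 3->3

1->3, 2->3, 3->3


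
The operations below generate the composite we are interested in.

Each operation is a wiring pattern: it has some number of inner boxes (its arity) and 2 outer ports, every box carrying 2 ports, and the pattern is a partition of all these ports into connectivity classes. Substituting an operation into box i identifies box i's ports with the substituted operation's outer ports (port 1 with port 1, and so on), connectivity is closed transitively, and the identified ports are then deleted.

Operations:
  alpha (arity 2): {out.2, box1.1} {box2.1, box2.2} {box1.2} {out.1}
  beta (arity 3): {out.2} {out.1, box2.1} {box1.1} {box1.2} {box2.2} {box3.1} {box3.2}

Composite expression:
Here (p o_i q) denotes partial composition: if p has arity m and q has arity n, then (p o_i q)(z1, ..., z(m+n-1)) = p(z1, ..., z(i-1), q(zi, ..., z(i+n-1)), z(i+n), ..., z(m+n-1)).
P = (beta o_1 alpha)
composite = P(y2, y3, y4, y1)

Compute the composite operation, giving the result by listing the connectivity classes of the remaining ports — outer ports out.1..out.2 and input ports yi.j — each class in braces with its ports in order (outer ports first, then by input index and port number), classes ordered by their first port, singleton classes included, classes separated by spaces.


{out.1, y4.1} {out.2} {y1.1} {y1.2} {y2.1} {y2.2} {y3.1, y3.2} {y4.2}


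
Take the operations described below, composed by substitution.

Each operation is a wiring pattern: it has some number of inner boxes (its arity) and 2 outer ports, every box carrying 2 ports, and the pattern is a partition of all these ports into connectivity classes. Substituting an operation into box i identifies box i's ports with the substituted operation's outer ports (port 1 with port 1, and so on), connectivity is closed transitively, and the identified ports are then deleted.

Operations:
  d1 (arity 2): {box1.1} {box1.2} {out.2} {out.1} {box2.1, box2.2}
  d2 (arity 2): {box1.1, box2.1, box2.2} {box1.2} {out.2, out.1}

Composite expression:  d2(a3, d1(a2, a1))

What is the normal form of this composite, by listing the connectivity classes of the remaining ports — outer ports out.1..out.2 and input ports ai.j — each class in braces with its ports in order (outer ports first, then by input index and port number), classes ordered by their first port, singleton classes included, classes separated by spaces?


{out.1, out.2} {a1.1, a1.2} {a2.1} {a2.2} {a3.1} {a3.2}

Two ports join when wires chain via d2-identified ports.
through d1, on inputs (a2, a1): {out.1} {out.2} {a1.1, a1.2} {a2.1} {a2.2} (out.j = stage outer ports)
through d2, on inputs (a3, a2, a1): {out.1, out.2} {a1.1, a1.2} {a2.1} {a2.2} {a3.1} {a3.2} (out.j = stage outer ports)


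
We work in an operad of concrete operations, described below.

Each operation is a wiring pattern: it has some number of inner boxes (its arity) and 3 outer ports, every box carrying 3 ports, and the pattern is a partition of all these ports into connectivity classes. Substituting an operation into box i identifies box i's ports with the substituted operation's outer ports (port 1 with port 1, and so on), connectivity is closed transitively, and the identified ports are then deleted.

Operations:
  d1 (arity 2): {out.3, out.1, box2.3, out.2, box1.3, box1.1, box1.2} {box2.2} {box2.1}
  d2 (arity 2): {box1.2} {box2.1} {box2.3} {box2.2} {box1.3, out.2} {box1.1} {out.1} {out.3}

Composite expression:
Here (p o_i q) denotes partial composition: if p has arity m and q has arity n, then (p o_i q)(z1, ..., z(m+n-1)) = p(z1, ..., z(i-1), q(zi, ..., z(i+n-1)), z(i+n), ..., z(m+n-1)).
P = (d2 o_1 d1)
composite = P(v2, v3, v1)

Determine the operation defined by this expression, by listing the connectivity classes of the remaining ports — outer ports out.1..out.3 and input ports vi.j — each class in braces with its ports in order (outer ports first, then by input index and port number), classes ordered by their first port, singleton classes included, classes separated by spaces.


{out.1} {out.2, v2.1, v2.2, v2.3, v3.3} {out.3} {v1.1} {v1.2} {v1.3} {v3.1} {v3.2}

Substituting into d2 glues patterns; closure does the rest.
through d1, on inputs (v2, v3): {out.1, out.2, out.3, v2.1, v2.2, v2.3, v3.3} {v3.1} {v3.2} (out.j = stage outer ports)
through d2, on inputs (v2, v3, v1): {out.1} {out.2, v2.1, v2.2, v2.3, v3.3} {out.3} {v1.1} {v1.2} {v1.3} {v3.1} {v3.2} (out.j = stage outer ports)


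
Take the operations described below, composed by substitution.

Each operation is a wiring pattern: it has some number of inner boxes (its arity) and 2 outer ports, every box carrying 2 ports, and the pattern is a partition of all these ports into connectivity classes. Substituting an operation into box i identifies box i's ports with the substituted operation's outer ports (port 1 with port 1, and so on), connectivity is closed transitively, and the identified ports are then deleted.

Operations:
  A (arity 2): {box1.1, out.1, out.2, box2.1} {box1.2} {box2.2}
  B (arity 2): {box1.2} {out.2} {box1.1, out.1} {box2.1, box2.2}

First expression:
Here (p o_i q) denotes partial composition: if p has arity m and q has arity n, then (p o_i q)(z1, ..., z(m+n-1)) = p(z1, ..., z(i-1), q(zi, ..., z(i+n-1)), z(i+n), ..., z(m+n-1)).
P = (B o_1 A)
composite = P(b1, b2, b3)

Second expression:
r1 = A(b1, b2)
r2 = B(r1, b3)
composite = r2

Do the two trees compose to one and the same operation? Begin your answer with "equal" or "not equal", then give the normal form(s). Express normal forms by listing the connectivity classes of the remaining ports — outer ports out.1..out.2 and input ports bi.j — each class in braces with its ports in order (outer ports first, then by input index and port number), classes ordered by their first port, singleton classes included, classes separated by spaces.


The first expression, normalized: {out.1, b1.1, b2.1} {out.2} {b1.2} {b2.2} {b3.1, b3.2}
The second expression, normalized: {out.1, b1.1, b2.1} {out.2} {b1.2} {b2.2} {b3.1, b3.2}
Same normal form: equal.

equal; both compose to {out.1, b1.1, b2.1} {out.2} {b1.2} {b2.2} {b3.1, b3.2}


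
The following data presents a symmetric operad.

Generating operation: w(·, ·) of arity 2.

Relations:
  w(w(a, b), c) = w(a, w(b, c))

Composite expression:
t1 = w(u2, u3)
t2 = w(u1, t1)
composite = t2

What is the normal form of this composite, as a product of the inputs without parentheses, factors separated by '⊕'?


u1 ⊕ u2 ⊕ u3


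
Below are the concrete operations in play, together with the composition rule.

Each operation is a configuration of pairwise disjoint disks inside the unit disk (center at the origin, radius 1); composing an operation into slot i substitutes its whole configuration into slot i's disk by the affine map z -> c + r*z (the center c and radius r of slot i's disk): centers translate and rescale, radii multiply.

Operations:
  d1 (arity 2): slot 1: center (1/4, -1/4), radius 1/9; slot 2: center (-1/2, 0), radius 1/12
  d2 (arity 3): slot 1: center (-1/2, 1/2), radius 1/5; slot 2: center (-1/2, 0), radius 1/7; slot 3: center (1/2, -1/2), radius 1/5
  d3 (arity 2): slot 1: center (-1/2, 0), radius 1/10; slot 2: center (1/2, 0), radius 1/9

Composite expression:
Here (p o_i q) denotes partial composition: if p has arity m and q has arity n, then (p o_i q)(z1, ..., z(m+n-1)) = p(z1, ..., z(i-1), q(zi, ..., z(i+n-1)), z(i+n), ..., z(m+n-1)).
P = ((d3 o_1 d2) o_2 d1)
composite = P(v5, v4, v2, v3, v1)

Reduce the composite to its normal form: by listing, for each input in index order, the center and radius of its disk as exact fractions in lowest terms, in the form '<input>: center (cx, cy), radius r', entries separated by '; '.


Affine substitution under d3: radii multiply and v-centers shift.
input v5: applying the 2 nested substitutions gives center (-11/20, 1/20), radius 1/50
input v4: applying the 3 nested substitutions gives center (-153/280, -1/280), radius 1/630
input v2: applying the 3 nested substitutions gives center (-39/70, 0), radius 1/840
input v3: applying the 2 nested substitutions gives center (-9/20, -1/20), radius 1/50
input v1: applying the 1 nested substitution gives center (1/2, 0), radius 1/9

v1: center (1/2, 0), radius 1/9; v2: center (-39/70, 0), radius 1/840; v3: center (-9/20, -1/20), radius 1/50; v4: center (-153/280, -1/280), radius 1/630; v5: center (-11/20, 1/20), radius 1/50


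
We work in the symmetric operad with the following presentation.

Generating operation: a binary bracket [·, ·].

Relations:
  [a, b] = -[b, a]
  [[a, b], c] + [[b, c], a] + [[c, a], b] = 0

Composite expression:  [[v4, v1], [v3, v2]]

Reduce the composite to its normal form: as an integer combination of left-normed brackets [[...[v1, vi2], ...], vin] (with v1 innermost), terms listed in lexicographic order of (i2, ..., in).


A multilinear Lie element is pinned by v1-initial words (v1 innermost).
Composite bracket: [[v4, v1], [v3, v2]]
Applying ab - ba throughout gives 8 signed words (2^3 = 8).
Keep just the words that open with v1:
  v1v4v2v3 appears with sign +1, giving the term +[[[v1, v4], v2], v3]
  v1v4v3v2 appears with sign -1, giving the term -[[[v1, v4], v3], v2]

[[[v1, v4], v2], v3] - [[[v1, v4], v3], v2]


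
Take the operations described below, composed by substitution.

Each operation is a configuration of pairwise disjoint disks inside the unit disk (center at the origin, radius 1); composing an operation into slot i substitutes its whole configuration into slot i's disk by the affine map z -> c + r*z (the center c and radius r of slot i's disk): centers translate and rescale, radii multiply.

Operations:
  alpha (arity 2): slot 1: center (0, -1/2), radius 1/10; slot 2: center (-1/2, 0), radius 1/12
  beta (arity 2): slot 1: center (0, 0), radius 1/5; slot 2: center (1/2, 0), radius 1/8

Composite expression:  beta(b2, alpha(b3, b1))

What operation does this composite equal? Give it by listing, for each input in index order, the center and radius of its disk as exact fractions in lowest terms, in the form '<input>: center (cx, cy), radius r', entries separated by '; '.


b1: center (7/16, 0), radius 1/96; b2: center (0, 0), radius 1/5; b3: center (1/2, -1/16), radius 1/80

Follow each b-input down from beta: c' goes to c + r*c', radius to r*r'.
b2 passes through 1 substitution, ending at center (0, 0), radius 1/5
b3 passes through 2 substitutions, ending at center (1/2, -1/16), radius 1/80
b1 passes through 2 substitutions, ending at center (7/16, 0), radius 1/96


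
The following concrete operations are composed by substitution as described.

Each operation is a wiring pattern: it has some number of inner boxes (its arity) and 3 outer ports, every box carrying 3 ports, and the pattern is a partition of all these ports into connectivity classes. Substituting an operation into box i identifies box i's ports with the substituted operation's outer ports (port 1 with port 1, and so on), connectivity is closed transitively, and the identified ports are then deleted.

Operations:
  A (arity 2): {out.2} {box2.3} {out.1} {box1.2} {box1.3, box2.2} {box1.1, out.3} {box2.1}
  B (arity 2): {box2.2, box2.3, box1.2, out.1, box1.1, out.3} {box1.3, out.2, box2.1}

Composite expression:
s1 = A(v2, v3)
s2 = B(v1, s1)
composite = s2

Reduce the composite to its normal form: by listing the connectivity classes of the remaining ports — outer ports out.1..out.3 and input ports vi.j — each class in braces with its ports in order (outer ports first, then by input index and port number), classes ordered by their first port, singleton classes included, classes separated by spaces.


{out.1, out.3, v1.1, v1.2, v2.1} {out.2, v1.3} {v2.2} {v2.3, v3.2} {v3.1} {v3.3}

Connectivity passes through glued B-boundaries; trace each wire chain.
through A, on inputs (v2, v3): {out.1} {out.2} {out.3, v2.1} {v2.2} {v2.3, v3.2} {v3.1} {v3.3} (out.j = stage outer ports)
through B, on inputs (v1, v2, v3): {out.1, out.3, v1.1, v1.2, v2.1} {out.2, v1.3} {v2.2} {v2.3, v3.2} {v3.1} {v3.3} (out.j = stage outer ports)


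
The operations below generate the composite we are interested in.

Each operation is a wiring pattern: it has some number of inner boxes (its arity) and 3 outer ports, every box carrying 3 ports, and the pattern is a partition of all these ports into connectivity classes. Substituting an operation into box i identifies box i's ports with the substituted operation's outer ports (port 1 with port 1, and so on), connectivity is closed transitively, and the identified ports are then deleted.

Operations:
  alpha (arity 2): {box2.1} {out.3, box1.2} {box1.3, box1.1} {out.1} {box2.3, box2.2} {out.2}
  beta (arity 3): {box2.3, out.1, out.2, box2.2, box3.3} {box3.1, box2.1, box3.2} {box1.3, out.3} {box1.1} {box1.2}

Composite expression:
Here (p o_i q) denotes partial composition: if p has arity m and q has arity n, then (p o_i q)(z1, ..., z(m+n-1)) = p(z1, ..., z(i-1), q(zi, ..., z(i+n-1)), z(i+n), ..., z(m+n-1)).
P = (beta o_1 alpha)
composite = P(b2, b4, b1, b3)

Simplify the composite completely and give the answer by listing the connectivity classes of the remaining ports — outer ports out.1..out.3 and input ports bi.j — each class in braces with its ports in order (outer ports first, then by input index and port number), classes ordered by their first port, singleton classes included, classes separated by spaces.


{out.1, out.2, b1.2, b1.3, b3.3} {out.3, b2.2} {b1.1, b3.1, b3.2} {b2.1, b2.3} {b4.1} {b4.2, b4.3}

Treat the ports identified at beta as solder joints: merge, then drop.
alpha over (b2, b4) gives {out.1} {out.2} {out.3, b2.2} {b2.1, b2.3} {b4.1} {b4.2, b4.3}, out.j being that stage's outer ports
beta over (b2, b4, b1, b3) gives {out.1, out.2, b1.2, b1.3, b3.3} {out.3, b2.2} {b1.1, b3.1, b3.2} {b2.1, b2.3} {b4.1} {b4.2, b4.3}, out.j being that stage's outer ports


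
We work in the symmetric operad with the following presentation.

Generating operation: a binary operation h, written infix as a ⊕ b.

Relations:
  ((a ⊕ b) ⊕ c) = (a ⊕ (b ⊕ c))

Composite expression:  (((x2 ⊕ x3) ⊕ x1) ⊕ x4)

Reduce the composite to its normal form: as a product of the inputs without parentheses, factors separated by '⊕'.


x2 ⊕ x3 ⊕ x1 ⊕ x4

Key point: h is associative — brackets drop, the x-order remains.
(x2 ⊕ x3) linearizes to x2 ⊕ x3
((x2 ⊕ x3) ⊕ x1) linearizes to x2 ⊕ x3 ⊕ x1
(((x2 ⊕ x3) ⊕ x1) ⊕ x4) linearizes to x2 ⊕ x3 ⊕ x1 ⊕ x4


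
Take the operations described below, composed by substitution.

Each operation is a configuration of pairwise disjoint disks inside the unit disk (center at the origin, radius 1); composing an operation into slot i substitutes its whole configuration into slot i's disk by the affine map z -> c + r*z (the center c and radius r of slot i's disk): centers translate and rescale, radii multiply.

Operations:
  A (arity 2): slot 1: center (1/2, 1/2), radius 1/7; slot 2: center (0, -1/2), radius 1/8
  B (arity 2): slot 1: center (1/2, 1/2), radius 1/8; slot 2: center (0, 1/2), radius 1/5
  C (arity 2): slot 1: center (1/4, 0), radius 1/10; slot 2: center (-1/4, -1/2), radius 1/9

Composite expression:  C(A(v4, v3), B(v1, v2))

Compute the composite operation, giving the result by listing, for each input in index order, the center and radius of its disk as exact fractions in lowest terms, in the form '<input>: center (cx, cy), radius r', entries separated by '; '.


v1: center (-7/36, -4/9), radius 1/72; v2: center (-1/4, -4/9), radius 1/45; v3: center (1/4, -1/20), radius 1/80; v4: center (3/10, 1/20), radius 1/70


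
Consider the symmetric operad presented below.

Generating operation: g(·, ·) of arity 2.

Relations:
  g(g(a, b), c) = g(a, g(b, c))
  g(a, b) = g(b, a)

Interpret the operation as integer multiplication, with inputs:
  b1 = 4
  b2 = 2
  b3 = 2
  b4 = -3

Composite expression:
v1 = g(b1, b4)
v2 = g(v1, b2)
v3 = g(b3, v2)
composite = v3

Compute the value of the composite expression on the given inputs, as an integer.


-48

g(b1, b4) = -12
g(g(b1, b4), b2) = -24
g(b3, g(g(b1, b4), b2)) = -48


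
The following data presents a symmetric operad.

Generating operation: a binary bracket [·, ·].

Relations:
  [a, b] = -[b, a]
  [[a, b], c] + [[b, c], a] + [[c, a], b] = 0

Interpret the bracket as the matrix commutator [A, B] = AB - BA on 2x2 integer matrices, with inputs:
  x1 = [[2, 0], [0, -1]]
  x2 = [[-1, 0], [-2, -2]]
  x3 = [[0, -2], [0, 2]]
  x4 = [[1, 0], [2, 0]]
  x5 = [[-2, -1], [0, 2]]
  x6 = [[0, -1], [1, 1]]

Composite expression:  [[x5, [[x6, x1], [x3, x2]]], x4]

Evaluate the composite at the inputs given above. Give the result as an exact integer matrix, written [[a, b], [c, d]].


[x6, x1] = [[0, 3], [3, 0]]
[x3, x2] = [[4, 2], [-4, -4]]
[[x6, x1], [x3, x2]] = [[-18, -24], [24, 18]]
[x5, [[x6, x1], [x3, x2]]] = [[-24, 60], [96, 24]]
[[x5, [[x6, x1], [x3, x2]]], x4] = [[120, -60], [192, -120]]

[[120, -60], [192, -120]]


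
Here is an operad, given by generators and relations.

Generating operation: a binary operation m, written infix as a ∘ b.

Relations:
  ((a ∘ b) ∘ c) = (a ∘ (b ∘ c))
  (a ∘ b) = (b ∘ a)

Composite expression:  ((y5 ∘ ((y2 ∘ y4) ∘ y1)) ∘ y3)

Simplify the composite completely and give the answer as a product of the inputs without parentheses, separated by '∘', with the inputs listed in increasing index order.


y1 ∘ y2 ∘ y3 ∘ y4 ∘ y5

Reordering under m is free, so list the y-inputs canonically.
(y2 ∘ y4) reduces to y2 ∘ y4
((y2 ∘ y4) ∘ y1) reduces to y2 ∘ y4 ∘ y1
(y5 ∘ ((y2 ∘ y4) ∘ y1)) reduces to y5 ∘ y2 ∘ y4 ∘ y1
((y5 ∘ ((y2 ∘ y4) ∘ y1)) ∘ y3) reduces to y5 ∘ y2 ∘ y4 ∘ y1 ∘ y3
sorting the factors by input index: y1 ∘ y2 ∘ y3 ∘ y4 ∘ y5


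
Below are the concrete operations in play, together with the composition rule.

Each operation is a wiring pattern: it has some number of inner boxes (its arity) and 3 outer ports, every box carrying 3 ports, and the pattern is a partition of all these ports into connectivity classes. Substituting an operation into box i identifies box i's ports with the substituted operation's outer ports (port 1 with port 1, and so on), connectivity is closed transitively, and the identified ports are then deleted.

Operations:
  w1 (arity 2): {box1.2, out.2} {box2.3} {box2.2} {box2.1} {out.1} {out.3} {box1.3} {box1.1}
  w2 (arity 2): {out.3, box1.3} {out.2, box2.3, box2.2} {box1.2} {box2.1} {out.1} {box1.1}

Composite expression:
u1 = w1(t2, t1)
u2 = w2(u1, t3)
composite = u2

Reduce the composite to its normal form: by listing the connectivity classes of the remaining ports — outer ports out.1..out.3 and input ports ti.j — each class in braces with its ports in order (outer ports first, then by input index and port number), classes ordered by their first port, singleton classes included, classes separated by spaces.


{out.1} {out.2, t3.2, t3.3} {out.3} {t1.1} {t1.2} {t1.3} {t2.1} {t2.2} {t2.3} {t3.1}

Reachability decides: close wires over w2-identified ports.
composing w1 on (t2, t1), with out.j its own outer ports: {out.1} {out.2, t2.2} {out.3} {t1.1} {t1.2} {t1.3} {t2.1} {t2.3}
composing w2 on (t2, t1, t3), with out.j its own outer ports: {out.1} {out.2, t3.2, t3.3} {out.3} {t1.1} {t1.2} {t1.3} {t2.1} {t2.2} {t2.3} {t3.1}


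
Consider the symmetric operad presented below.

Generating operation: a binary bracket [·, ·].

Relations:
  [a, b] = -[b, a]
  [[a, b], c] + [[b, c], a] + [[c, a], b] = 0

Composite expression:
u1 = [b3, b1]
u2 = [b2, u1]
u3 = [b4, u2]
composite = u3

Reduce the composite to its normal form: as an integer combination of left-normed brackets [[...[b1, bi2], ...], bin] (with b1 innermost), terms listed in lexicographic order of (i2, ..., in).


-[[[b1, b3], b2], b4]

Expand each bracket as ab - ba; the b1-initial words give the coefficients.
Composite bracket: [b4, [b2, [b3, b1]]]
Each bracket splits as ab - ba, giving 8 signed words (2^3 = 8).
The b1-initial words carry the normal form:
  b1b3b2b4 appears with sign -1, giving the term -[[[b1, b3], b2], b4]


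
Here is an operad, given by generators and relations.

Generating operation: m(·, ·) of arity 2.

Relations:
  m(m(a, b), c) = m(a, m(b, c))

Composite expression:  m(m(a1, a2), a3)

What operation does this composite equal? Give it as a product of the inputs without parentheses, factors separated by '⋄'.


a1 ⋄ a2 ⋄ a3

All parenthesizations of m agree; list the a-inputs left to right.
m(a1, a2) reduces to a1 ⋄ a2
m(m(a1, a2), a3) reduces to a1 ⋄ a2 ⋄ a3


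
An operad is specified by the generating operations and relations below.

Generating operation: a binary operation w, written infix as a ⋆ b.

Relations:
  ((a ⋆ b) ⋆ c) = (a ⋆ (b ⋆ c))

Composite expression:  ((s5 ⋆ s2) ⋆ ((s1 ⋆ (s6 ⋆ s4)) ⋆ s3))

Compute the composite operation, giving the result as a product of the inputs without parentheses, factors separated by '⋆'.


s5 ⋆ s2 ⋆ s1 ⋆ s6 ⋆ s4 ⋆ s3

Under associativity of w, the answer is the s's in reading order.
(s5 ⋆ s2) reduces to s5 ⋆ s2
(s6 ⋆ s4) reduces to s6 ⋆ s4
(s1 ⋆ (s6 ⋆ s4)) reduces to s1 ⋆ s6 ⋆ s4
((s1 ⋆ (s6 ⋆ s4)) ⋆ s3) reduces to s1 ⋆ s6 ⋆ s4 ⋆ s3
((s5 ⋆ s2) ⋆ ((s1 ⋆ (s6 ⋆ s4)) ⋆ s3)) reduces to s5 ⋆ s2 ⋆ s1 ⋆ s6 ⋆ s4 ⋆ s3


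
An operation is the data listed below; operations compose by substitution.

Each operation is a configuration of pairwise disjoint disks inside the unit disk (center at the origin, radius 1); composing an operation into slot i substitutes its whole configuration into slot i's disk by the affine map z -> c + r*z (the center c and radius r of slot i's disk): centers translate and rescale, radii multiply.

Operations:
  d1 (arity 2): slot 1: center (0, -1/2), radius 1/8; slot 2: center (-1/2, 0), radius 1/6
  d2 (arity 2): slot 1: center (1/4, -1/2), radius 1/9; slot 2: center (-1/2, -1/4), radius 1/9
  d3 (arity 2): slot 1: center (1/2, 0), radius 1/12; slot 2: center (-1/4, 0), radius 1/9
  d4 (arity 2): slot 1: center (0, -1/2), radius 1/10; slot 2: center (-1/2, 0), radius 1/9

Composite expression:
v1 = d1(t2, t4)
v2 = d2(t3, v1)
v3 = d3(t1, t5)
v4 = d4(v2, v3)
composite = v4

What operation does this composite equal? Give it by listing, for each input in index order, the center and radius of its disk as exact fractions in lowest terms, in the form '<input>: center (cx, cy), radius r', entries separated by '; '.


Follow each t-input down from d4: c' goes to c + r*c', radius to r*r'.
tracing t3 down its 2-map path: center (1/40, -11/20), radius 1/90
tracing t2 down its 3-map path: center (-1/20, -191/360), radius 1/720
tracing t4 down its 3-map path: center (-1/18, -21/40), radius 1/540
tracing t1 down its 2-map path: center (-4/9, 0), radius 1/108
tracing t5 down its 2-map path: center (-19/36, 0), radius 1/81

t1: center (-4/9, 0), radius 1/108; t2: center (-1/20, -191/360), radius 1/720; t3: center (1/40, -11/20), radius 1/90; t4: center (-1/18, -21/40), radius 1/540; t5: center (-19/36, 0), radius 1/81


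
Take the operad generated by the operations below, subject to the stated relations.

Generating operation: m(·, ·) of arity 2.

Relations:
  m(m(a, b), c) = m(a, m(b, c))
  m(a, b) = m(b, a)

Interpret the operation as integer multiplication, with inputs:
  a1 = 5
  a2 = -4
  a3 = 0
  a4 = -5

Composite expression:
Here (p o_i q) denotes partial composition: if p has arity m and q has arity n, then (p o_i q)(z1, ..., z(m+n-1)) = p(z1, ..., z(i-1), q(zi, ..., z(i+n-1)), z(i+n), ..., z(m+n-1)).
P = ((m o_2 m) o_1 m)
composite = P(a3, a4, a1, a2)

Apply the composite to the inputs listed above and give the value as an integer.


m(a3, a4) = 0
m(a1, a2) = -20
m(m(a3, a4), m(a1, a2)) = 0

0


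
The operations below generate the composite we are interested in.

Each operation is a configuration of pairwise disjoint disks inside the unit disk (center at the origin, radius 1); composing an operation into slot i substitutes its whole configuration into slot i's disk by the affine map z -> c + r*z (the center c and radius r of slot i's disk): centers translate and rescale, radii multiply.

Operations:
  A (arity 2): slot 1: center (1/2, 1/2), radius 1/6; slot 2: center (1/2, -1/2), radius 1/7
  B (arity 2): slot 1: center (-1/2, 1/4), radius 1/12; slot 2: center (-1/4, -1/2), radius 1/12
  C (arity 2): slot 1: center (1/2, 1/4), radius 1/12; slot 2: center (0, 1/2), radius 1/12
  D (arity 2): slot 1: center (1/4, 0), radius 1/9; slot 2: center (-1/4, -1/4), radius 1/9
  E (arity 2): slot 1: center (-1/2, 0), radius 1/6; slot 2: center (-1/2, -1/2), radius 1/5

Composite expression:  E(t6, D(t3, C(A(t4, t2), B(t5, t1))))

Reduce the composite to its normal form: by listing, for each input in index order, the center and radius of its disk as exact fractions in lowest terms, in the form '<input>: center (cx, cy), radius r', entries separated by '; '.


t1: center (-1189/2160, -583/1080), radius 1/6480; t2: center (-581/1080, -589/1080), radius 1/3780; t3: center (-9/20, -1/2), radius 1/45; t4: center (-581/1080, -587/1080), radius 1/3240; t5: center (-119/216, -1163/2160), radius 1/6480; t6: center (-1/2, 0), radius 1/6


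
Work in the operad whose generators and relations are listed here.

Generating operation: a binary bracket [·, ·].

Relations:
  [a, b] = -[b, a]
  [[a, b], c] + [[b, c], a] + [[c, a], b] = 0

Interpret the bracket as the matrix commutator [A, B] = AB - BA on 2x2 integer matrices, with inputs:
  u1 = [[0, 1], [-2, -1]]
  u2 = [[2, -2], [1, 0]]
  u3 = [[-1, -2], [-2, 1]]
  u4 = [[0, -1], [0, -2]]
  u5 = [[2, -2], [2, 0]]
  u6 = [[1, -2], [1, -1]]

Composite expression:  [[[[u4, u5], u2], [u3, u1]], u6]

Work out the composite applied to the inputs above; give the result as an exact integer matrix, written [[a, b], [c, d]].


[[-480, 576], [-192, 480]]


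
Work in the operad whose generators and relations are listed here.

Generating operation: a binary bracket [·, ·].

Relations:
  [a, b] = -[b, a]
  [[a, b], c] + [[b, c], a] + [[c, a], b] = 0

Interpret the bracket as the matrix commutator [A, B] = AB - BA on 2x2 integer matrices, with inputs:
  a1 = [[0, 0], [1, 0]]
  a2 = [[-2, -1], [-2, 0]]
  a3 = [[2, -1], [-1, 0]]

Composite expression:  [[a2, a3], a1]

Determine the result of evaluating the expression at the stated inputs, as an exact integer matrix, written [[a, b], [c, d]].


[a2, a3] = [[-1, 4], [-6, 1]]
[[a2, a3], a1] = [[4, 0], [2, -4]]

[[4, 0], [2, -4]]


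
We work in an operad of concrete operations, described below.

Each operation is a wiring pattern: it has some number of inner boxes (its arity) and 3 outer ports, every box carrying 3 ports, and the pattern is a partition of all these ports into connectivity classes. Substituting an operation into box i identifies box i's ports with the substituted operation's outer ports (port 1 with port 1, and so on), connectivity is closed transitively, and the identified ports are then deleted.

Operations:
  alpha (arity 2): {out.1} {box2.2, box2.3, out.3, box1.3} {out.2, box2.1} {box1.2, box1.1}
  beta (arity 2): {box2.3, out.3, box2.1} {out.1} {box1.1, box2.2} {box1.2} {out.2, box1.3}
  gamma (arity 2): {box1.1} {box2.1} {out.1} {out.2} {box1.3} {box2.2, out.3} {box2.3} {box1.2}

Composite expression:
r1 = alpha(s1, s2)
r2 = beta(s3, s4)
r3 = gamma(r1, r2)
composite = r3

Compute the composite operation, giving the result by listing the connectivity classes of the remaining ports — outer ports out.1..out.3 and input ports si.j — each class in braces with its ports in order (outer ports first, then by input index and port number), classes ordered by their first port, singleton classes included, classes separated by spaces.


{out.1} {out.2} {out.3, s3.3} {s1.1, s1.2} {s1.3, s2.2, s2.3} {s2.1} {s3.1, s4.2} {s3.2} {s4.1, s4.3}

Two ports join when wires chain via gamma-identified ports.
alpha over (s1, s2) gives {out.1} {out.2, s2.1} {out.3, s1.3, s2.2, s2.3} {s1.1, s1.2}, out.j being that stage's outer ports
beta over (s3, s4) gives {out.1} {out.2, s3.3} {out.3, s4.1, s4.3} {s3.1, s4.2} {s3.2}, out.j being that stage's outer ports
gamma over (s1, s2, s3, s4) gives {out.1} {out.2} {out.3, s3.3} {s1.1, s1.2} {s1.3, s2.2, s2.3} {s2.1} {s3.1, s4.2} {s3.2} {s4.1, s4.3}, out.j being that stage's outer ports


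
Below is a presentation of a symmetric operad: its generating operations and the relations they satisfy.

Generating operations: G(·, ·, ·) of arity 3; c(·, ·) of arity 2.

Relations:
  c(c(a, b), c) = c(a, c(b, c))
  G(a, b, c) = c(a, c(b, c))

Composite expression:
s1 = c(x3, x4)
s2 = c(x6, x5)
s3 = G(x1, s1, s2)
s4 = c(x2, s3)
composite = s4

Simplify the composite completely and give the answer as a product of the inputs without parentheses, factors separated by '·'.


The c-tree's shape is irrelevant; the x-reading-order decides.
c(x3, x4) spells out as x3 · x4
c(x6, x5) spells out as x6 · x5
G(x1, c(x3, x4), c(x6, x5)) spells out as x1 · x3 · x4 · x6 · x5
c(x2, G(x1, c(x3, x4), c(x6, x5))) spells out as x2 · x1 · x3 · x4 · x6 · x5

x2 · x1 · x3 · x4 · x6 · x5


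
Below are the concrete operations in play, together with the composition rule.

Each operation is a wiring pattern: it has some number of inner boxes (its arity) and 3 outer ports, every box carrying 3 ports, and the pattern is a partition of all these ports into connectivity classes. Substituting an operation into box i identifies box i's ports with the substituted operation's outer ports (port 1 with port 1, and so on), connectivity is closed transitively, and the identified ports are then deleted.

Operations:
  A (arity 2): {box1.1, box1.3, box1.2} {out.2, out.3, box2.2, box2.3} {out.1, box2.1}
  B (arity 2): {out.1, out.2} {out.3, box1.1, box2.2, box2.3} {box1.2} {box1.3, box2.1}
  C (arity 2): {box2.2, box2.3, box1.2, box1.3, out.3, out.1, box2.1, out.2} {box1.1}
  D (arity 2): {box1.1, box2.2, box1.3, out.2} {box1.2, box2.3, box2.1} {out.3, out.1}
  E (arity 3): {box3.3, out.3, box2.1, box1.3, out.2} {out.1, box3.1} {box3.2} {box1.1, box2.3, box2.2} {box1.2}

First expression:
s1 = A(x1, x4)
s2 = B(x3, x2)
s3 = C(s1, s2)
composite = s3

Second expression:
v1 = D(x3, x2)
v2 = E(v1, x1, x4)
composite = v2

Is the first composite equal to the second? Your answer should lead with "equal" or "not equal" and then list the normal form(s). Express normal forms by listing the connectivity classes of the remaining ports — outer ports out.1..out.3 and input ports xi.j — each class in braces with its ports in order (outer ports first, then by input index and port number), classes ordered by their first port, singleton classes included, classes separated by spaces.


Reducing the first expression gives {out.1, out.2, out.3, x2.2, x2.3, x3.1, x4.2, x4.3} {x1.1, x1.2, x1.3} {x2.1, x3.3} {x3.2} {x4.1}
Reducing the second expression gives {out.1, x4.1} {out.2, out.3, x1.1, x1.2, x1.3, x4.3} {x2.1, x2.3, x3.2} {x2.2, x3.1, x3.3} {x4.2}
They disagree, so not equal.

not equal; the first gives {out.1, out.2, out.3, x2.2, x2.3, x3.1, x4.2, x4.3} {x1.1, x1.2, x1.3} {x2.1, x3.3} {x3.2} {x4.1} and the second {out.1, x4.1} {out.2, out.3, x1.1, x1.2, x1.3, x4.3} {x2.1, x2.3, x3.2} {x2.2, x3.1, x3.3} {x4.2}
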